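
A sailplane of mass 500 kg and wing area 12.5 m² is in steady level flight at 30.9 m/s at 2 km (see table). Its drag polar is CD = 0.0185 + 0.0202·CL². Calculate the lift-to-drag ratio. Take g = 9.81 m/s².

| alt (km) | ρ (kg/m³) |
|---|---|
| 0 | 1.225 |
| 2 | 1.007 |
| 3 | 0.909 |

L/D = 25.5

At 2 km, from the table: ρ = 1.007 kg/m³.
In steady level flight, lift balances weight: W = mg = 500 × 9.81 = 4905 N.
Dynamic pressure q = 0.5 × 1.007 × 30.9² = 480.7 Pa.
Required CL = L/(qS) = 4905/(480.7·12.5) = 0.8162.
CD = 0.0185 + 0.0202 × 0.8162² = 0.03196.
L/D = CL/CD = 0.8162 / 0.03196 = 25.5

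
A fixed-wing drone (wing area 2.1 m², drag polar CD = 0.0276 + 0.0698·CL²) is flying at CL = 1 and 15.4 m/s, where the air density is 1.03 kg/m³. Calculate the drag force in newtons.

D = 25 N

CD = 0.0276 + 0.0698 × 1² = 0.0974
D = ½ρv²S·CD = ½ × 1.03 × 15.4² × 2.1 × 0.0974 = 25 N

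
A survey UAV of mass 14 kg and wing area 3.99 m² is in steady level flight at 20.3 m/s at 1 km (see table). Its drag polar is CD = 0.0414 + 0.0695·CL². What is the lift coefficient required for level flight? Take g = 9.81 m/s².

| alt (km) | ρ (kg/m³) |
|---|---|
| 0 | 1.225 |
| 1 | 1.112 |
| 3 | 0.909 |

At 1 km, from the table: ρ = 1.112 kg/m³.
In steady level flight, lift balances weight: W = mg = 14 × 9.81 = 137.34 N.
Dynamic pressure q = 0.5 × 1.112 × 20.3² = 229.1 Pa.
Required CL = L/(qS) = 137.34/(229.1·3.99) = 0.1502.

CL = 0.15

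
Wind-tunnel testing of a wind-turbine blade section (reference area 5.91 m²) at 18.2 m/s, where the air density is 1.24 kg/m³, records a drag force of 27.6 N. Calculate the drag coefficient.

From D = ½ρv²S·CD, rearranging gives CD = 2D/(ρv²S).
CD = 2 × 27.6 / (1.24 × 18.2² × 5.91) = 0.0227

CD = 0.0227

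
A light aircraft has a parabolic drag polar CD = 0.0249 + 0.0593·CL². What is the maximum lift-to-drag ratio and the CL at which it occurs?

For CD = CD0 + K·CL², (L/D)max occurs at CL* = √(CD0/K) and equals 1/(2√(K·CD0)).
(L/D)max = 1/(2√(0.0593 × 0.0249)) = 1/(2 × 0.03843) = 13
CL* = √(0.0249/0.0593) = 0.648

(L/D)max = 13, at CL = 0.648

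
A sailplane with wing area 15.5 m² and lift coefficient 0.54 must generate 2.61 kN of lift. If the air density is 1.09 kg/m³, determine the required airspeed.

L = ½ρv²S·CL ⇒ v = √(2L/(ρ·S·CL))
v = √(2 × 2610 / (1.09 × 15.5 × 0.54)) = √572.2 = 23.9 m/s

v = 23.9 m/s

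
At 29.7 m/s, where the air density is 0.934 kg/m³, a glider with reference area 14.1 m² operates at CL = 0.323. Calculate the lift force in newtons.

L = ½ρv²S·CL = ½ × 0.934 × 29.7² × 14.1 × 0.323 = 1880 N

L = 1880 N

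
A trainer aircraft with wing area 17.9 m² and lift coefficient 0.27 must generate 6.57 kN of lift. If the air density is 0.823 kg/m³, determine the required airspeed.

L = ½ρv²S·CL ⇒ v = √(2L/(ρ·S·CL))
v = √(2 × 6570 / (0.823 × 17.9 × 0.27)) = √3304 = 57.5 m/s

v = 57.5 m/s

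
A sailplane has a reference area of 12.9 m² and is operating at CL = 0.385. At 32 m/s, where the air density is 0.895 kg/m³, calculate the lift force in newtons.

L = 2280 N

L = ½ρv²S·CL = ½ × 0.895 × 32² × 12.9 × 0.385 = 2280 N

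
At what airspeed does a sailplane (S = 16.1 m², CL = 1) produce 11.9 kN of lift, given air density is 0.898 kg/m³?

L = ½ρv²S·CL ⇒ v = √(2L/(ρ·S·CL))
v = √(2 × 11900 / (0.898 × 16.1 × 1)) = √1646 = 40.6 m/s

v = 40.6 m/s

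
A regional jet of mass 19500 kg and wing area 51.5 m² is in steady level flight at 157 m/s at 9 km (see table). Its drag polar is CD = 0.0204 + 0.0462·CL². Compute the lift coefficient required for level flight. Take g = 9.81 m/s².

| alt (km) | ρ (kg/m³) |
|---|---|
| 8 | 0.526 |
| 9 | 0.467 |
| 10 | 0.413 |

At 9 km, from the table: ρ = 0.467 kg/m³.
In steady level flight, lift balances weight: W = mg = 19500 × 9.81 = 1.913×10^5 N.
q = ½ρv² = ½ × 0.467 × 157² = 5756 Pa.
Required CL = L/(qS) = 1.913×10^5/(5756·51.5) = 0.6454.

CL = 0.645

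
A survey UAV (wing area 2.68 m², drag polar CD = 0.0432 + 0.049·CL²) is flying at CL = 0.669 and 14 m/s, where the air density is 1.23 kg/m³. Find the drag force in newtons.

CD = 0.0432 + 0.049 × 0.669² = 0.06513
D = ½ρv²S·CD = ½ × 1.23 × 14² × 2.68 × 0.06513 = 21 N

D = 21 N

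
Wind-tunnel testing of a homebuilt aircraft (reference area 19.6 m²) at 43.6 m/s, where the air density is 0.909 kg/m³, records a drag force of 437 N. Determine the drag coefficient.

CD = 0.0258

From D = ½ρv²S·CD, rearranging gives CD = 2D/(ρv²S).
CD = 2 × 437 / (0.909 × 43.6² × 19.6) = 0.0258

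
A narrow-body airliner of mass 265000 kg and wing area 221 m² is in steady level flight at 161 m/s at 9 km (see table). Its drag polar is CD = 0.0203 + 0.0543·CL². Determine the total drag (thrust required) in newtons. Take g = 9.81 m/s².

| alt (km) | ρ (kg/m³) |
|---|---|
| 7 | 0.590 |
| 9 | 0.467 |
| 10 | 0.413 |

At 9 km, from the table: ρ = 0.467 kg/m³.
Level flight ⇒ L = W = m·g = 265000 × 9.81 = 2.5996×10^6 N.
Dynamic pressure q = 0.5 × 0.467 × 161² = 6053 Pa.
CL = 2W/(ρv²S) = 2×2.5996×10^6/(0.467×161²×221) = 1.943.
CD = 0.0203 + 0.0543 × 1.943² = 0.2254.
D = q·S·CD = 6053 × 221 × 0.2254 = 3.015×10^5 N

D = 3.01×10^5 N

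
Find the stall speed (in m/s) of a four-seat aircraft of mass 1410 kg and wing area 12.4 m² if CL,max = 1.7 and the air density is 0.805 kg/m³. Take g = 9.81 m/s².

Weight W = mg = 1410 × 9.81 = 13830 N.
From L = ½ρV²S·CL,max = W: V_stall = √(2W/(ρSCL,max)) = √(2·13830/(0.805·12.4·1.7))
V_stall = √1630 = 40.4 m/s

V_stall = 40.4 m/s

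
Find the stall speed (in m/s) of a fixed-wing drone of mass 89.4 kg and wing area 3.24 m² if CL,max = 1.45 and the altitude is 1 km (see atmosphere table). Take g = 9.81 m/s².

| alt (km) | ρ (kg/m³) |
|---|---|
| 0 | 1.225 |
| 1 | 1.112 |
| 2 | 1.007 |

At 1 km, from the table: ρ = 1.112 kg/m³.
Stall occurs when L = W at CL,max. W = mg = 89.4 × 9.81 = 877 N.
V_stall = √(2W/(ρ·S·CL,max)) = √(2 × 877 / (1.112 × 3.24 × 1.45))
V_stall = √335.8 = 18.3 m/s

V_stall = 18.3 m/s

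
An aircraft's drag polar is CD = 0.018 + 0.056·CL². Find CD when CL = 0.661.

CD = 0.0425

CD = 0.018 + 0.056 × 0.661² = 0.018 + 0.02447 = 0.0425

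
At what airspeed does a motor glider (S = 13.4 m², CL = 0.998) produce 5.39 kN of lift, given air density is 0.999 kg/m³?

L = ½ρv²S·CL ⇒ v = √(2L/(ρ·S·CL))
v = √(2 × 5390 / (0.999 × 13.4 × 0.998)) = √806.9 = 28.4 m/s

v = 28.4 m/s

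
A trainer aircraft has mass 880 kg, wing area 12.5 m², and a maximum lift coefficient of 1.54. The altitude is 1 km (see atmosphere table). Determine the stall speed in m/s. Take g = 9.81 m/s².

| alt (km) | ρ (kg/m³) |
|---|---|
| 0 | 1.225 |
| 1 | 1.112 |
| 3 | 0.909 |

At 1 km, from the table: ρ = 1.112 kg/m³.
Weight W = mg = 880 × 9.81 = 8633 N.
From L = ½ρV²S·CL,max = W: V_stall = √(2W/(ρSCL,max)) = √(2·8633/(1.112·12.5·1.54))
V_stall = √806.6 = 28.4 m/s

V_stall = 28.4 m/s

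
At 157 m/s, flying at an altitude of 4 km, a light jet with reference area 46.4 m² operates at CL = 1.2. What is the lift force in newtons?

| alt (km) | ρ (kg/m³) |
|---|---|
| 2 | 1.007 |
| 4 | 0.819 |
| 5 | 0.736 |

At 4 km, from the table: ρ = 0.819 kg/m³.
L = ½ρv²S·CL = ½ × 0.819 × 157² × 46.4 × 1.2 = 5.62×10^5 N ≈ 562 kN

L = 5.62×10^5 N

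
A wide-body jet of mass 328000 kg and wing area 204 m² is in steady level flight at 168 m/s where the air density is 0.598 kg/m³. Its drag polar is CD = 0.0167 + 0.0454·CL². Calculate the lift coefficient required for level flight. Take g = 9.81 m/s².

Weight W = mg = 328000 × 9.81 = 3.2177×10^6 N; in level flight L = W.
Dynamic pressure q = 0.5 × 0.598 × 168² = 8439 Pa.
CL = W/(q·S) = 3.2177×10^6 / (8439 × 204) = 1.869.

CL = 1.87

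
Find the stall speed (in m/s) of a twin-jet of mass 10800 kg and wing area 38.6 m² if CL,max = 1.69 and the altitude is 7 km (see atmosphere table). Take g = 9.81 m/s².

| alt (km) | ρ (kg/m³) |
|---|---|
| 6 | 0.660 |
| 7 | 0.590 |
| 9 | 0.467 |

V_stall = 74.2 m/s

At 7 km, from the table: ρ = 0.590 kg/m³.
At stall, lift equals weight: L = W = m·g = 10800 × 9.81 = 1.059×10^5 N.
From L = ½ρV²S·CL,max = W: V_stall = √(2W/(ρSCL,max)) = √(2·1.059×10^5/(0.59·38.6·1.69))
V_stall = √5505 = 74.2 m/s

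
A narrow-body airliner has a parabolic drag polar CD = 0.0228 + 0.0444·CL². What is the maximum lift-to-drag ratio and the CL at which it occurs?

(L/D)max = 15.7, at CL = 0.717

For CD = CD0 + K·CL², (L/D)max occurs at CL* = √(CD0/K) and equals 1/(2√(K·CD0)).
(L/D)max = 1/(2√(0.0444 × 0.0228)) = 1/(2 × 0.03182) = 15.7
CL* = √(0.0228/0.0444) = 0.717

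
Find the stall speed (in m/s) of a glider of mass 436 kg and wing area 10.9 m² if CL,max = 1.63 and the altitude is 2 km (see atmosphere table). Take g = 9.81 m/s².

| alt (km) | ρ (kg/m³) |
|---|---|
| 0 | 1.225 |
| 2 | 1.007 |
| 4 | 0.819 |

At 2 km, from the table: ρ = 1.007 kg/m³.
At stall, lift equals weight: L = W = m·g = 436 × 9.81 = 4277 N.
From L = ½ρV²S·CL,max = W: V_stall = √(2W/(ρSCL,max)) = √(2·4277/(1.007·10.9·1.63))
V_stall = √478.1 = 21.9 m/s

V_stall = 21.9 m/s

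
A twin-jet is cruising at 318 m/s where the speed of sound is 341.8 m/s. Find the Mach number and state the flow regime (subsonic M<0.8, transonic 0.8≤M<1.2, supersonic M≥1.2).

M = v/a = 318 / 341.8 = 0.93
M = 0.93 → transonic.

M = 0.93 (transonic)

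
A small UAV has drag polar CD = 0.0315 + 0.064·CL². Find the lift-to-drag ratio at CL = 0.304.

CD = 0.0315 + 0.064 × 0.304² = 0.03741
L/D = CL/CD = 0.304 / 0.03741 = 8.13

L/D = 8.13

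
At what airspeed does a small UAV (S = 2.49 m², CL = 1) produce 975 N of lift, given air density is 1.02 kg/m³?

v = 27.7 m/s

L = ½ρv²S·CL ⇒ v = √(2L/(ρ·S·CL))
v = √(2 × 975 / (1.02 × 2.49 × 1)) = √767.8 = 27.7 m/s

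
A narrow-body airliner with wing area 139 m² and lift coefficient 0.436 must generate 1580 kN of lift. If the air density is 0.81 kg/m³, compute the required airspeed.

v = 254 m/s

L = ½ρv²S·CL ⇒ v = √(2L/(ρ·S·CL))
v = √(2 × 1.58×10^6 / (0.81 × 139 × 0.436)) = √64370 = 254 m/s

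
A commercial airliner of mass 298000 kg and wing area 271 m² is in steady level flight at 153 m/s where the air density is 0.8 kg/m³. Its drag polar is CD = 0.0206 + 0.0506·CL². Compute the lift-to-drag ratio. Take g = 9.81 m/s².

Weight W = mg = 298000 × 9.81 = 2.9234×10^6 N; in level flight L = W.
q = ½ρv² = ½ × 0.8 × 153² = 9364 Pa.
CL = W/(q·S) = 2.9234×10^6 / (9364 × 271) = 1.152.
CD = 0.0206 + 0.0506 × 1.152² = 0.08776.
L/D = CL/CD = 1.152 / 0.08776 = 13.1

L/D = 13.1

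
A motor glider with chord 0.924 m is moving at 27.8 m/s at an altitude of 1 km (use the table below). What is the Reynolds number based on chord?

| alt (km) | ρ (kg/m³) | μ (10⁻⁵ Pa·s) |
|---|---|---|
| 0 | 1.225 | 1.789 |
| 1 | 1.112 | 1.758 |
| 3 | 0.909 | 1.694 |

Re = 1.62×10^6

At 1 km, from the table: ρ = 1.112 kg/m³, μ = 1.758×10⁻⁵ Pa·s.
Re = ρ·v·c/μ = 1.112 × 27.8 × 0.924 / (1.758×10⁻⁵) = 1.62×10^6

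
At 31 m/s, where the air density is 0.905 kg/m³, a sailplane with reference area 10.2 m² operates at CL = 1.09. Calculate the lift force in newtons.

L = 4830 N

Dynamic pressure q = ½ρv² = ½ × 0.905 × 31² = 434.9 Pa.
L = q·S·CL = 434.9 × 10.2 × 1.09 = 4830 N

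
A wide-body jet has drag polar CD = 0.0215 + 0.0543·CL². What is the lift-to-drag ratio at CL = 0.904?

L/D = 13.7

CD = 0.0215 + 0.0543 × 0.904² = 0.06587
L/D = CL/CD = 0.904 / 0.06587 = 13.7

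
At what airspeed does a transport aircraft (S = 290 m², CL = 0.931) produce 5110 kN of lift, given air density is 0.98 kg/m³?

L = ½ρv²S·CL ⇒ v = √(2L/(ρ·S·CL))
v = √(2 × 5.11×10^6 / (0.98 × 290 × 0.931)) = √38630 = 197 m/s

v = 197 m/s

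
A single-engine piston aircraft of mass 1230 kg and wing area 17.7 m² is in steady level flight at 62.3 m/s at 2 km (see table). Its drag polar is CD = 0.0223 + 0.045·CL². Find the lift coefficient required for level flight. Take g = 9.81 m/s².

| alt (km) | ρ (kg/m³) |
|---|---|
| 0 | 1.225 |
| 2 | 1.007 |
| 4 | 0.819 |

CL = 0.349

At 2 km, from the table: ρ = 1.007 kg/m³.
In steady level flight, lift balances weight: W = mg = 1230 × 9.81 = 12066 N.
Dynamic pressure q = 0.5 × 1.007 × 62.3² = 1954 Pa.
CL = 2W/(ρv²S) = 2×12066/(1.007×62.3²×17.7) = 0.3488.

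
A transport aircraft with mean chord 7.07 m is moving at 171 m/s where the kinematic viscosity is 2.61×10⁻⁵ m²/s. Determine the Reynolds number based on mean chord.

Re = 4.63×10^7

Re = v·c/ν = 171 × 7.07 / (2.61×10⁻⁵) = 4.63×10^7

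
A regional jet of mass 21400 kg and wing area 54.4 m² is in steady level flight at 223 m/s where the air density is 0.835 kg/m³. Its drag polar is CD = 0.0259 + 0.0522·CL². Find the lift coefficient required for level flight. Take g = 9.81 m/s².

CL = 0.186

In steady level flight, lift balances weight: W = mg = 21400 × 9.81 = 2.0993×10^5 N.
q = ½ρv² = ½ × 0.835 × 223² = 20760 Pa.
CL = W/(q·S) = 2.0993×10^5 / (20760 × 54.4) = 0.1859.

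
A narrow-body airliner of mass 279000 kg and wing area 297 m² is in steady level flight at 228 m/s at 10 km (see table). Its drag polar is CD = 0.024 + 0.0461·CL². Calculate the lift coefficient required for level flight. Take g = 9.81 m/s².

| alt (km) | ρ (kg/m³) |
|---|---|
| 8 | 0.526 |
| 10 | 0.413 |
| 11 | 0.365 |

CL = 0.858

At 10 km, from the table: ρ = 0.413 kg/m³.
Weight W = mg = 279000 × 9.81 = 2.737×10^6 N; in level flight L = W.
q = ½ρv² = ½ × 0.413 × 228² = 10730 Pa.
CL = 2W/(ρv²S) = 2×2.737×10^6/(0.413×228²×297) = 0.8585.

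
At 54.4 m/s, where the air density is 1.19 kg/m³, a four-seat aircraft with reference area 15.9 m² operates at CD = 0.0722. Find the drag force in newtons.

D = 2020 N

D = ½ρv²S·CD = ½ × 1.19 × 54.4² × 15.9 × 0.0722 = 2020 N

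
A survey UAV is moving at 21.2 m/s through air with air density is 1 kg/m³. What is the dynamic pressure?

q = ½ρv² = ½ × 1 × 21.2² = 225 Pa

q = 225 Pa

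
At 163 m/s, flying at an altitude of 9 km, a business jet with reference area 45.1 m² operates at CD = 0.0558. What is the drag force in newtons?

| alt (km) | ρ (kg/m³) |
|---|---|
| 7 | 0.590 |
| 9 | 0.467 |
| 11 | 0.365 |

D = 15600 N

At 9 km, from the table: ρ = 0.467 kg/m³.
D = ½ρv²S·CD = ½ × 0.467 × 163² × 45.1 × 0.0558 = 15600 N ≈ 15.6 kN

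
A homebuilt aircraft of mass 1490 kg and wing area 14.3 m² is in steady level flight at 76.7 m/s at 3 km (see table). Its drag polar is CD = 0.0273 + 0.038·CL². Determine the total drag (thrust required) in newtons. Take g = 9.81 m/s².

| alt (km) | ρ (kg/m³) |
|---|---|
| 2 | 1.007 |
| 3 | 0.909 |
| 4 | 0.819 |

D = 1260 N

At 3 km, from the table: ρ = 0.909 kg/m³.
Weight W = mg = 1490 × 9.81 = 14617 N; in level flight L = W.
Dynamic pressure q = 0.5 × 0.909 × 76.7² = 2674 Pa.
CL = 2W/(ρv²S) = 2×14617/(0.909×76.7²×14.3) = 0.3823.
CD = 0.0273 + 0.038 × 0.3823² = 0.03285.
D = q·S·CD = 2674 × 14.3 × 0.03285 = 1256 N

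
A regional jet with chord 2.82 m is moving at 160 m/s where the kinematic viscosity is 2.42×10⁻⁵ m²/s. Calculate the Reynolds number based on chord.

Re = 1.86×10^7

Re = v·c/ν = 160 × 2.82 / (2.42×10⁻⁵) = 1.86×10^7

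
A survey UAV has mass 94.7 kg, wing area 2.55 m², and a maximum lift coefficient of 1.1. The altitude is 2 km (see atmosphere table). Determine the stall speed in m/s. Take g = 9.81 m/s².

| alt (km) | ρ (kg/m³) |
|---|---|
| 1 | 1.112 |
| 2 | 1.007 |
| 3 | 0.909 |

At 2 km, from the table: ρ = 1.007 kg/m³.
At stall, lift equals weight: L = W = m·g = 94.7 × 9.81 = 929 N.
From L = ½ρV²S·CL,max = W: V_stall = √(2W/(ρSCL,max)) = √(2·929/(1.007·2.55·1.1))
V_stall = √657.8 = 25.6 m/s

V_stall = 25.6 m/s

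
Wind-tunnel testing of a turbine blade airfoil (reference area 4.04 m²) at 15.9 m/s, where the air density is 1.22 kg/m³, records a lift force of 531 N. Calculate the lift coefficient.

From L = ½ρv²S·CL, rearranging gives CL = 2L/(ρv²S).
CL = 2 × 531 / (1.22 × 15.9² × 4.04) = 0.852

CL = 0.852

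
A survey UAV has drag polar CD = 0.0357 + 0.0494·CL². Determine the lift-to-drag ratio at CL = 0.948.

CD = 0.0357 + 0.0494 × 0.948² = 0.0801
L/D = CL/CD = 0.948 / 0.0801 = 11.8

L/D = 11.8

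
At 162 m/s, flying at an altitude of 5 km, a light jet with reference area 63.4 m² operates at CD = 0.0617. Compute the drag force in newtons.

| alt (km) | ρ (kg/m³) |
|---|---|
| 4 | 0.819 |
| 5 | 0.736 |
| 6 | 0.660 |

D = 37800 N

At 5 km, from the table: ρ = 0.736 kg/m³.
Dynamic pressure q = ½ρv² = ½ × 0.736 × 162² = 9658 Pa.
D = q·S·CD = 9658 × 63.4 × 0.0617 = 37800 N ≈ 37.8 kN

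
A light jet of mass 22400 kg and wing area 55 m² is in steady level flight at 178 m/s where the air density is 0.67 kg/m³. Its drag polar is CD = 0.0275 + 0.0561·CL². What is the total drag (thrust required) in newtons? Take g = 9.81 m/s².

In steady level flight, lift balances weight: W = mg = 22400 × 9.81 = 2.1974×10^5 N.
q = ½ρv² = ½ × 0.67 × 178² = 10610 Pa.
Required CL = L/(qS) = 2.1974×10^5/(10610·55) = 0.3764.
CD = 0.0275 + 0.0561 × 0.3764² = 0.03545.
D = q·S·CD = 10610 × 55 × 0.03545 = 20690 N

D = 20700 N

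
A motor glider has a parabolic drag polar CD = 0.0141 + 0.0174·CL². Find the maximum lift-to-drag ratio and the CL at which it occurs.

For CD = CD0 + K·CL², (L/D)max occurs at CL* = √(CD0/K) and equals 1/(2√(K·CD0)).
(L/D)max = 1/(2√(0.0174 × 0.0141)) = 1/(2 × 0.01566) = 31.9
CL* = √(0.0141/0.0174) = 0.9

(L/D)max = 31.9, at CL = 0.9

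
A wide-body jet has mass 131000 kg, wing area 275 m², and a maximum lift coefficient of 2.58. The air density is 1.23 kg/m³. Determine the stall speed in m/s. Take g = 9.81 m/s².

V_stall = 54.3 m/s

At stall, lift equals weight: L = W = m·g = 131000 × 9.81 = 1.285×10^6 N.
V_stall = √(2W/(ρ·S·CL,max)) = √(2 × 1.285×10^6 / (1.23 × 275 × 2.58))
V_stall = √2945 = 54.3 m/s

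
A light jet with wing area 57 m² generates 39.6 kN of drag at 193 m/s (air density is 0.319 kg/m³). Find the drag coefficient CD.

From D = ½ρv²S·CD, rearranging gives CD = 2D/(ρv²S).
CD = 2 × 39600 / (0.319 × 193² × 57) = 0.117

CD = 0.117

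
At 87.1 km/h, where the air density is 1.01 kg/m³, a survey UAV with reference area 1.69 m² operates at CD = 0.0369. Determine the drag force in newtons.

Convert speed: v = 87.1 km/h ÷ 3.6 = 24.19 m/s.
Dynamic pressure q = ½ρv² = ½ × 1.01 × 24.19² = 295.6 Pa.
D = q·S·CD = 295.6 × 1.69 × 0.0369 = 18.4 N

D = 18.4 N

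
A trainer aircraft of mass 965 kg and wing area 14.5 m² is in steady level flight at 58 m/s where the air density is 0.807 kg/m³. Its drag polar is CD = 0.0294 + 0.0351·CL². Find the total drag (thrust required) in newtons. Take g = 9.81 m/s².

In steady level flight, lift balances weight: W = mg = 965 × 9.81 = 9466.6 N.
q = ½ρv² = ½ × 0.807 × 58² = 1357 Pa.
CL = W/(q·S) = 9466.6 / (1357 × 14.5) = 0.481.
CD = 0.0294 + 0.0351 × 0.481² = 0.03752.
D = q·S·CD = 1357 × 14.5 × 0.03752 = 738.5 N

D = 738 N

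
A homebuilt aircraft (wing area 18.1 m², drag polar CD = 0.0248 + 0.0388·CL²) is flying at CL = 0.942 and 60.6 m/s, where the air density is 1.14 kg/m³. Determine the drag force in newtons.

CD = 0.0248 + 0.0388 × 0.942² = 0.05923
D = ½ρv²S·CD = ½ × 1.14 × 60.6² × 18.1 × 0.05923 = 2240 N

D = 2240 N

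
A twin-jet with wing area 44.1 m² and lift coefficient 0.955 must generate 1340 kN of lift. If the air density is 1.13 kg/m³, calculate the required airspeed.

L = ½ρv²S·CL ⇒ v = √(2L/(ρ·S·CL))
v = √(2 × 1.34×10^6 / (1.13 × 44.1 × 0.955)) = √56310 = 237 m/s

v = 237 m/s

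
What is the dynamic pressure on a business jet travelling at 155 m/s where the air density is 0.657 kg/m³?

q = 7890 Pa

q = ½ρv² = ½ × 0.657 × 155² = 7890 Pa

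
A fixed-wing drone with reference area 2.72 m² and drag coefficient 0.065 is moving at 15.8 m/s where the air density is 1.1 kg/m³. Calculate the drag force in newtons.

D = 24.3 N

D = ½ρv²S·CD = ½ × 1.1 × 15.8² × 2.72 × 0.065 = 24.3 N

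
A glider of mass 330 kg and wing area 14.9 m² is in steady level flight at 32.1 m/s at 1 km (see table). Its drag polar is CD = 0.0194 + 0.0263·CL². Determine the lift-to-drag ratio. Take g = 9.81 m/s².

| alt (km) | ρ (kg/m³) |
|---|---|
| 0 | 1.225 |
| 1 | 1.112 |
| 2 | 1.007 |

L/D = 16.4

At 1 km, from the table: ρ = 1.112 kg/m³.
Weight W = mg = 330 × 9.81 = 3237.3 N; in level flight L = W.
q = ½ρv² = ½ × 1.112 × 32.1² = 572.9 Pa.
CL = W/(q·S) = 3237.3 / (572.9 × 14.9) = 0.3792.
CD = 0.0194 + 0.0263 × 0.3792² = 0.02318.
L/D = CL/CD = 0.3792 / 0.02318 = 16.4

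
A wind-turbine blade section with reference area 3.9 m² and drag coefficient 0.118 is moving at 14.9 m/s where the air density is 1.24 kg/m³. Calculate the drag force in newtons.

Dynamic pressure q = ½ρv² = ½ × 1.24 × 14.9² = 137.6 Pa.
D = q·S·CD = 137.6 × 3.9 × 0.118 = 63.3 N

D = 63.3 N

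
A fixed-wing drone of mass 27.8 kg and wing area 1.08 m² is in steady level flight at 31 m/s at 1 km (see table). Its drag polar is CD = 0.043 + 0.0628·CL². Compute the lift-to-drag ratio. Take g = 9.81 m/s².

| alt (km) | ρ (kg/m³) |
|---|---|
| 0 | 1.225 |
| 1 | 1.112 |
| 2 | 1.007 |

At 1 km, from the table: ρ = 1.112 kg/m³.
In steady level flight, lift balances weight: W = mg = 27.8 × 9.81 = 272.72 N.
Dynamic pressure q = 0.5 × 1.112 × 31² = 534.3 Pa.
Required CL = L/(qS) = 272.72/(534.3·1.08) = 0.4726.
CD = 0.043 + 0.0628 × 0.4726² = 0.05703.
L/D = CL/CD = 0.4726 / 0.05703 = 8.29

L/D = 8.29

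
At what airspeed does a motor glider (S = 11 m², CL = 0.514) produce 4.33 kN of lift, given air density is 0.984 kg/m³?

v = 39.5 m/s

L = ½ρv²S·CL ⇒ v = √(2L/(ρ·S·CL))
v = √(2 × 4330 / (0.984 × 11 × 0.514)) = √1557 = 39.5 m/s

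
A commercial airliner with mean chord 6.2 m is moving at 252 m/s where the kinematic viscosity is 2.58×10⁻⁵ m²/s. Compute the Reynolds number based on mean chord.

Re = v·c/ν = 252 × 6.2 / (2.58×10⁻⁵) = 6.06×10^7

Re = 6.06×10^7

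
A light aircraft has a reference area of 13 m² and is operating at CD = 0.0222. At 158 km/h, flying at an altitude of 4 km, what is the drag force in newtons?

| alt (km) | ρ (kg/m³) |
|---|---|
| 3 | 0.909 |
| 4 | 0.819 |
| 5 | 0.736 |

D = 228 N

At 4 km, from the table: ρ = 0.819 kg/m³.
Convert speed: v = 158 km/h ÷ 3.6 = 43.89 m/s.
D = ½ρv²S·CD = ½ × 0.819 × 43.89² × 13 × 0.0222 = 228 N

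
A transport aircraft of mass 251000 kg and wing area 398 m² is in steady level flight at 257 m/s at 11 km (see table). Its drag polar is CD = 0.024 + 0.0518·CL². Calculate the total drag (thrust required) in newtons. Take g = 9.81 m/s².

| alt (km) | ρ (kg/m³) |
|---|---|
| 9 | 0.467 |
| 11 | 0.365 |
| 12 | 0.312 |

D = 1.81×10^5 N

At 11 km, from the table: ρ = 0.365 kg/m³.
In steady level flight, lift balances weight: W = mg = 251000 × 9.81 = 2.4623×10^6 N.
Dynamic pressure q = 0.5 × 0.365 × 257² = 12050 Pa.
Required CL = L/(qS) = 2.4623×10^6/(12050·398) = 0.5133.
CD = 0.024 + 0.0518 × 0.5133² = 0.03765.
D = q·S·CD = 12050 × 398 × 0.03765 = 1.806×10^5 N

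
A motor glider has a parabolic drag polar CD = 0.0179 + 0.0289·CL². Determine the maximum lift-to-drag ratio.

(L/D)max = 22

For CD = CD0 + K·CL², (L/D)max occurs at CL* = √(CD0/K) and equals 1/(2√(K·CD0)).
(L/D)max = 1/(2√(0.0289 × 0.0179)) = 1/(2 × 0.02274) = 22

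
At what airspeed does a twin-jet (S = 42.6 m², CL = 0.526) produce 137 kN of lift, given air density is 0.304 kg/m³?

L = ½ρv²S·CL ⇒ v = √(2L/(ρ·S·CL))
v = √(2 × 1.37×10^5 / (0.304 × 42.6 × 0.526)) = √40220 = 201 m/s

v = 201 m/s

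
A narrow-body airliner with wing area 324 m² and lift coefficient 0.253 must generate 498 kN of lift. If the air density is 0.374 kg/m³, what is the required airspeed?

v = 180 m/s

L = ½ρv²S·CL ⇒ v = √(2L/(ρ·S·CL))
v = √(2 × 4.98×10^5 / (0.374 × 324 × 0.253)) = √32490 = 180 m/s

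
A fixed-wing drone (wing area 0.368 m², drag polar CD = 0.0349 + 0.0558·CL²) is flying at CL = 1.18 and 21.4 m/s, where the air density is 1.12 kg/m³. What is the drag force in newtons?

D = 10.6 N

CD = 0.0349 + 0.0558 × 1.18² = 0.1126
D = ½ρv²S·CD = ½ × 1.12 × 21.4² × 0.368 × 0.1126 = 10.6 N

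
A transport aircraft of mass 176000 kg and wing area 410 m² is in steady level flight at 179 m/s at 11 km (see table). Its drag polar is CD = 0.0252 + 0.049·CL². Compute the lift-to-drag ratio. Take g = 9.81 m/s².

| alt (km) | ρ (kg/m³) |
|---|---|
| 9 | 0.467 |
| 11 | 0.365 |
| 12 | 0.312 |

At 11 km, from the table: ρ = 0.365 kg/m³.
Level flight ⇒ L = W = m·g = 176000 × 9.81 = 1.7266×10^6 N.
q = ½ρv² = ½ × 0.365 × 179² = 5847 Pa.
CL = W/(q·S) = 1.7266×10^6 / (5847 × 410) = 0.7202.
CD = 0.0252 + 0.049 × 0.7202² = 0.05061.
L/D = CL/CD = 0.7202 / 0.05061 = 14.2

L/D = 14.2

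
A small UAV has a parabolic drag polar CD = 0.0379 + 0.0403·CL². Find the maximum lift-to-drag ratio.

(L/D)max = 12.8

For CD = CD0 + K·CL², (L/D)max occurs at CL* = √(CD0/K) and equals 1/(2√(K·CD0)).
(L/D)max = 1/(2√(0.0403 × 0.0379)) = 1/(2 × 0.03908) = 12.8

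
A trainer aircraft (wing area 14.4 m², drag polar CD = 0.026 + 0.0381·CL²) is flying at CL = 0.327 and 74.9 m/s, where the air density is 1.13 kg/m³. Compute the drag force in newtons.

D = 1370 N

CD = 0.026 + 0.0381 × 0.327² = 0.03007
D = ½ρv²S·CD = ½ × 1.13 × 74.9² × 14.4 × 0.03007 = 1370 N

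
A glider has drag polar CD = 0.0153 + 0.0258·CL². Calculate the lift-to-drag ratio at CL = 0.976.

CD = 0.0153 + 0.0258 × 0.976² = 0.03988
L/D = CL/CD = 0.976 / 0.03988 = 24.5

L/D = 24.5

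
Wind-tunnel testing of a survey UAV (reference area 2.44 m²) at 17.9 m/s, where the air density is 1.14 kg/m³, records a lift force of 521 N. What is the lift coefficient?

CL = 1.17

From L = ½ρv²S·CL, rearranging gives CL = 2L/(ρv²S).
CL = 2 × 521 / (1.14 × 17.9² × 2.44) = 1.17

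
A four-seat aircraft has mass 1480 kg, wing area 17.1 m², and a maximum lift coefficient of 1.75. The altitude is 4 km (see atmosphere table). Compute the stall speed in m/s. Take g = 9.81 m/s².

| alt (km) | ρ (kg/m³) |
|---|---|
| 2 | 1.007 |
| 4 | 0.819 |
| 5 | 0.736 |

At 4 km, from the table: ρ = 0.819 kg/m³.
Weight W = mg = 1480 × 9.81 = 14520 N.
V_stall = √(2W/(ρ·S·CL,max)) = √(2 × 14520 / (0.819 × 17.1 × 1.75))
V_stall = √1185 = 34.4 m/s

V_stall = 34.4 m/s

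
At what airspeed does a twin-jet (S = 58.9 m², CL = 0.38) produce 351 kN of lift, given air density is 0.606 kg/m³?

L = ½ρv²S·CL ⇒ v = √(2L/(ρ·S·CL))
v = √(2 × 3.51×10^5 / (0.606 × 58.9 × 0.38)) = √51760 = 228 m/s

v = 228 m/s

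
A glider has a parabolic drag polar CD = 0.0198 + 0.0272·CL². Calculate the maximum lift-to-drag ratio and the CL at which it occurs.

For CD = CD0 + K·CL², (L/D)max occurs at CL* = √(CD0/K) and equals 1/(2√(K·CD0)).
(L/D)max = 1/(2√(0.0272 × 0.0198)) = 1/(2 × 0.02321) = 21.5
CL* = √(0.0198/0.0272) = 0.853

(L/D)max = 21.5, at CL = 0.853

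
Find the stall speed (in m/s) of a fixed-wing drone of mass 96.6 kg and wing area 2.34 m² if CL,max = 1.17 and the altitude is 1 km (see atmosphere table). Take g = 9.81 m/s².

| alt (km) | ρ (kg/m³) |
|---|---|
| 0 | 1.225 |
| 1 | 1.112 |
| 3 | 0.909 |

At 1 km, from the table: ρ = 1.112 kg/m³.
At stall, lift equals weight: L = W = m·g = 96.6 × 9.81 = 947.6 N.
V_stall = √(2W/(ρ·S·CL,max)) = √(2 × 947.6 / (1.112 × 2.34 × 1.17))
V_stall = √622.5 = 25 m/s

V_stall = 25 m/s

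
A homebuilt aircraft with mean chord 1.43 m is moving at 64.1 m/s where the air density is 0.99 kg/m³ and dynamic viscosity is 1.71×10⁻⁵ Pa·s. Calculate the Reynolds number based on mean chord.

Re = ρ·v·c/μ = 0.99 × 64.1 × 1.43 / (1.71×10⁻⁵) = 5.31×10^6

Re = 5.31×10^6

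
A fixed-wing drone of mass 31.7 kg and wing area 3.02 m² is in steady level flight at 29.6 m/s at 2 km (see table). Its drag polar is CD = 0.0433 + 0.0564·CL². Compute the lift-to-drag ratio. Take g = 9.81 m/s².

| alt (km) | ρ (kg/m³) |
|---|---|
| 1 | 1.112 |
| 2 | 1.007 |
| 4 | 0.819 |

At 2 km, from the table: ρ = 1.007 kg/m³.
In steady level flight, lift balances weight: W = mg = 31.7 × 9.81 = 310.98 N.
Dynamic pressure q = 0.5 × 1.007 × 29.6² = 441.1 Pa.
Required CL = L/(qS) = 310.98/(441.1·3.02) = 0.2334.
CD = 0.0433 + 0.0564 × 0.2334² = 0.04637.
L/D = CL/CD = 0.2334 / 0.04637 = 5.03

L/D = 5.03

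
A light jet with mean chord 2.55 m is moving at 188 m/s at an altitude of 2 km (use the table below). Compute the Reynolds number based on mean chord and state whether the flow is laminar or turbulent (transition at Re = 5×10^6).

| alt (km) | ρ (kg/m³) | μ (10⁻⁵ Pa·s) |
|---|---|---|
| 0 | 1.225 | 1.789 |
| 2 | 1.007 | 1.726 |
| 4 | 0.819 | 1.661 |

Re = 2.8×10^7 (turbulent)

At 2 km, from the table: ρ = 1.007 kg/m³, μ = 1.726×10⁻⁵ Pa·s.
Re = ρ·v·c/μ = 1.007 × 188 × 2.55 / (1.726×10⁻⁵) = 2.8×10^7
Since 2.8×10^7 > 5×10^6, the flow is turbulent.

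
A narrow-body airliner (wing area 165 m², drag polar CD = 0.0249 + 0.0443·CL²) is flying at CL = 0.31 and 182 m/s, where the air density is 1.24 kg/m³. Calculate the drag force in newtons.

D = 98800 N

CD = 0.0249 + 0.0443 × 0.31² = 0.02916
D = ½ρv²S·CD = ½ × 1.24 × 182² × 165 × 0.02916 = 98800 N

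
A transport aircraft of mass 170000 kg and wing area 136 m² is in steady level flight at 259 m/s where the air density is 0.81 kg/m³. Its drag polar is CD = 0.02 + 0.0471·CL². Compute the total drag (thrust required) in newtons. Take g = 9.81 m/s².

D = 1.09×10^5 N

Weight W = mg = 170000 × 9.81 = 1.6677×10^6 N; in level flight L = W.
q = ½ρv² = ½ × 0.81 × 259² = 27170 Pa.
CL = 2W/(ρv²S) = 2×1.6677×10^6/(0.81×259²×136) = 0.4514.
CD = 0.02 + 0.0471 × 0.4514² = 0.0296.
D = q·S·CD = 27170 × 136 × 0.0296 = 1.094×10^5 N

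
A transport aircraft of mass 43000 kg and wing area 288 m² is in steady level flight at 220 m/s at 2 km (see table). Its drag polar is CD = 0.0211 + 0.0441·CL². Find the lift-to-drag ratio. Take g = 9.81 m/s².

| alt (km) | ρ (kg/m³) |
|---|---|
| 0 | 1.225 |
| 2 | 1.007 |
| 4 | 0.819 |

At 2 km, from the table: ρ = 1.007 kg/m³.
Level flight ⇒ L = W = m·g = 43000 × 9.81 = 4.2183×10^5 N.
Dynamic pressure q = 0.5 × 1.007 × 220² = 24370 Pa.
CL = 2W/(ρv²S) = 2×4.2183×10^5/(1.007×220²×288) = 0.0601.
CD = 0.0211 + 0.0441 × 0.0601² = 0.02126.
L/D = CL/CD = 0.0601 / 0.02126 = 2.83

L/D = 2.83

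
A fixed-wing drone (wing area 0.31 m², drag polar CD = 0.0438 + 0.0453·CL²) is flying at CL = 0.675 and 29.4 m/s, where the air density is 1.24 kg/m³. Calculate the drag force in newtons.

CD = 0.0438 + 0.0453 × 0.675² = 0.06444
D = ½ρv²S·CD = ½ × 1.24 × 29.4² × 0.31 × 0.06444 = 10.7 N

D = 10.7 N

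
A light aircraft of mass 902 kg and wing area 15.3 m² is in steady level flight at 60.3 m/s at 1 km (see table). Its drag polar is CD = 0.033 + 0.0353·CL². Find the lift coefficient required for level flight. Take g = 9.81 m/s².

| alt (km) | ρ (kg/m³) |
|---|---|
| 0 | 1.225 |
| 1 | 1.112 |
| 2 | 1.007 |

At 1 km, from the table: ρ = 1.112 kg/m³.
Weight W = mg = 902 × 9.81 = 8848.6 N; in level flight L = W.
q = ½ρv² = ½ × 1.112 × 60.3² = 2022 Pa.
Required CL = L/(qS) = 8848.6/(2022·15.3) = 0.2861.

CL = 0.286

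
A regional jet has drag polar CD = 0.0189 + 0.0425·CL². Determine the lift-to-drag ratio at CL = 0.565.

L/D = 17.4

CD = 0.0189 + 0.0425 × 0.565² = 0.03247
L/D = CL/CD = 0.565 / 0.03247 = 17.4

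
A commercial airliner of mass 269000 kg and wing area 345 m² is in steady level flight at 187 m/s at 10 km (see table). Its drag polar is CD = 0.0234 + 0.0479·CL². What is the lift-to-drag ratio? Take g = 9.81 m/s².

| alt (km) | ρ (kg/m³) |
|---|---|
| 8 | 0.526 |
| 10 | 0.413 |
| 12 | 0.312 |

At 10 km, from the table: ρ = 0.413 kg/m³.
Weight W = mg = 269000 × 9.81 = 2.6389×10^6 N; in level flight L = W.
q = ½ρv² = ½ × 0.413 × 187² = 7221 Pa.
CL = 2W/(ρv²S) = 2×2.6389×10^6/(0.413×187²×345) = 1.059.
CD = 0.0234 + 0.0479 × 1.059² = 0.07714.
L/D = CL/CD = 1.059 / 0.07714 = 13.7

L/D = 13.7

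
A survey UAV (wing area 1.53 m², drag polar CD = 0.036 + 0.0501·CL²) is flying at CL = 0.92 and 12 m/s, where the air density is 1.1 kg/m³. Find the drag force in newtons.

CD = 0.036 + 0.0501 × 0.92² = 0.0784
D = ½ρv²S·CD = ½ × 1.1 × 12² × 1.53 × 0.0784 = 9.5 N

D = 9.5 N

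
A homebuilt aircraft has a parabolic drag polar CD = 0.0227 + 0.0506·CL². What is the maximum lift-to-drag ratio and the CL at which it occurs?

(L/D)max = 14.8, at CL = 0.67

For CD = CD0 + K·CL², (L/D)max occurs at CL* = √(CD0/K) and equals 1/(2√(K·CD0)).
(L/D)max = 1/(2√(0.0506 × 0.0227)) = 1/(2 × 0.03389) = 14.8
CL* = √(0.0227/0.0506) = 0.67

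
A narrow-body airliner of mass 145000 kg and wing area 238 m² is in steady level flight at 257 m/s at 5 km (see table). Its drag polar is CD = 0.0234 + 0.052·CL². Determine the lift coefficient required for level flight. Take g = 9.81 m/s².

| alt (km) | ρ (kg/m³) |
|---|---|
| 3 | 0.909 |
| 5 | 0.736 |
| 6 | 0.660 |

CL = 0.246

At 5 km, from the table: ρ = 0.736 kg/m³.
Weight W = mg = 145000 × 9.81 = 1.4224×10^6 N; in level flight L = W.
Dynamic pressure q = 0.5 × 0.736 × 257² = 24310 Pa.
CL = W/(q·S) = 1.4224×10^6 / (24310 × 238) = 0.2459.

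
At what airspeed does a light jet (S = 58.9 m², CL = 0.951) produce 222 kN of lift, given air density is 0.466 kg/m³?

L = ½ρv²S·CL ⇒ v = √(2L/(ρ·S·CL))
v = √(2 × 2.22×10^5 / (0.466 × 58.9 × 0.951)) = √17010 = 130 m/s

v = 130 m/s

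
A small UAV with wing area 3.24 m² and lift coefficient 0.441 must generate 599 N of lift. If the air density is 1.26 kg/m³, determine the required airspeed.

L = ½ρv²S·CL ⇒ v = √(2L/(ρ·S·CL))
v = √(2 × 599 / (1.26 × 3.24 × 0.441)) = √665.4 = 25.8 m/s

v = 25.8 m/s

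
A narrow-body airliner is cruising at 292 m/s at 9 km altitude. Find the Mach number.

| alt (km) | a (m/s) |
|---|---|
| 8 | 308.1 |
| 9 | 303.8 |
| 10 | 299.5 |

M = 0.961

At 9 km, from the table: a = 303.8 m/s.
M = v/a = 292 / 303.8 = 0.961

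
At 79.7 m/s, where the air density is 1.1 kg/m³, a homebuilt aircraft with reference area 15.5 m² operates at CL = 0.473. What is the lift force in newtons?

Dynamic pressure q = ½ρv² = ½ × 1.1 × 79.7² = 3494 Pa.
L = q·S·CL = 3494 × 15.5 × 0.473 = 25600 N ≈ 25.6 kN

L = 25600 N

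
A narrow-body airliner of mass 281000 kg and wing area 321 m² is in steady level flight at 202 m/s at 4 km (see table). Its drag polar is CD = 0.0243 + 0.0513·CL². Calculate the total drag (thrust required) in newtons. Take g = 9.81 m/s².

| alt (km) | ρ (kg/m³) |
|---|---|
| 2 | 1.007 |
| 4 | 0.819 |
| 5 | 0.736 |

D = 2.03×10^5 N

At 4 km, from the table: ρ = 0.819 kg/m³.
Weight W = mg = 281000 × 9.81 = 2.7566×10^6 N; in level flight L = W.
q = ½ρv² = ½ × 0.819 × 202² = 16710 Pa.
CL = 2W/(ρv²S) = 2×2.7566×10^6/(0.819×202²×321) = 0.5139.
CD = 0.0243 + 0.0513 × 0.5139² = 0.03785.
D = q·S·CD = 16710 × 321 × 0.03785 = 2.03×10^5 N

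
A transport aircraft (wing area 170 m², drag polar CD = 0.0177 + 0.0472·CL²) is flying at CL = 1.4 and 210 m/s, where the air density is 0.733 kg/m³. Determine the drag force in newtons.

CD = 0.0177 + 0.0472 × 1.4² = 0.1102
D = ½ρv²S·CD = ½ × 0.733 × 210² × 170 × 0.1102 = 3.03×10^5 N

D = 3.03×10^5 N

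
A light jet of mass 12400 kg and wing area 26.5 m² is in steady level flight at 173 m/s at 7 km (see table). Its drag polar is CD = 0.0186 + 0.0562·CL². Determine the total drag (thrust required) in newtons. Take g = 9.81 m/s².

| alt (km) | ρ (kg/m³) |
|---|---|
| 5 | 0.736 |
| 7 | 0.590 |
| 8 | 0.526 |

D = 7910 N

At 7 km, from the table: ρ = 0.590 kg/m³.
Weight W = mg = 12400 × 9.81 = 1.2164×10^5 N; in level flight L = W.
q = ½ρv² = ½ × 0.59 × 173² = 8829 Pa.
CL = 2W/(ρv²S) = 2×1.2164×10^5/(0.59×173²×26.5) = 0.5199.
CD = 0.0186 + 0.0562 × 0.5199² = 0.03379.
D = q·S·CD = 8829 × 26.5 × 0.03379 = 7906 N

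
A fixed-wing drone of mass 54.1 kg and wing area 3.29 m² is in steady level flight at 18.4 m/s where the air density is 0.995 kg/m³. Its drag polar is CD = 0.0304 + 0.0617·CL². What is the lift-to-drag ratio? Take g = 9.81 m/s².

In steady level flight, lift balances weight: W = mg = 54.1 × 9.81 = 530.72 N.
q = ½ρv² = ½ × 0.995 × 18.4² = 168.4 Pa.
CL = 2W/(ρv²S) = 2×530.72/(0.995×18.4²×3.29) = 0.9577.
CD = 0.0304 + 0.0617 × 0.9577² = 0.08699.
L/D = CL/CD = 0.9577 / 0.08699 = 11

L/D = 11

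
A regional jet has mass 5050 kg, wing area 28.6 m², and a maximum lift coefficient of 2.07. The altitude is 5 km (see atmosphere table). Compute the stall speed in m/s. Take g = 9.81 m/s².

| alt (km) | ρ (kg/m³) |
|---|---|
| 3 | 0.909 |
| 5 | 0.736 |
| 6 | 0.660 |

V_stall = 47.7 m/s

At 5 km, from the table: ρ = 0.736 kg/m³.
Weight W = mg = 5050 × 9.81 = 49540 N.
From L = ½ρV²S·CL,max = W: V_stall = √(2W/(ρSCL,max)) = √(2·49540/(0.736·28.6·2.07))
V_stall = √2274 = 47.7 m/s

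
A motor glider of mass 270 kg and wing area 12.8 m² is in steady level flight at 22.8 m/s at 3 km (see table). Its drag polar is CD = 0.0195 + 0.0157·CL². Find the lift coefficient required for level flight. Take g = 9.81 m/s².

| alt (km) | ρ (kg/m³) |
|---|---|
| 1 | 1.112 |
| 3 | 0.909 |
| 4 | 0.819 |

CL = 0.876

At 3 km, from the table: ρ = 0.909 kg/m³.
In steady level flight, lift balances weight: W = mg = 270 × 9.81 = 2648.7 N.
Dynamic pressure q = 0.5 × 0.909 × 22.8² = 236.3 Pa.
CL = W/(q·S) = 2648.7 / (236.3 × 12.8) = 0.8758.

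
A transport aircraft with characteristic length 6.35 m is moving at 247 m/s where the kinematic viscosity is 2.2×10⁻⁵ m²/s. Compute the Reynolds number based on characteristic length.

Re = 7.13×10^7

Re = v·c/ν = 247 × 6.35 / (2.2×10⁻⁵) = 7.13×10^7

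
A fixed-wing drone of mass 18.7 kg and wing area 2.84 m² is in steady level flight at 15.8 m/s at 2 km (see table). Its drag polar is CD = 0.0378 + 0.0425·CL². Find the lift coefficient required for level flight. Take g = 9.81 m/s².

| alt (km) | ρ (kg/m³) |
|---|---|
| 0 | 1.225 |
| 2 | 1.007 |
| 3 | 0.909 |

CL = 0.514

At 2 km, from the table: ρ = 1.007 kg/m³.
In steady level flight, lift balances weight: W = mg = 18.7 × 9.81 = 183.45 N.
Dynamic pressure q = 0.5 × 1.007 × 15.8² = 125.7 Pa.
CL = W/(q·S) = 183.45 / (125.7 × 2.84) = 0.5139.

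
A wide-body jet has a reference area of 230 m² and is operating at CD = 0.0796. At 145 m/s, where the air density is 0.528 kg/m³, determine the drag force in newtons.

Dynamic pressure q = ½ρv² = ½ × 0.528 × 145² = 5551 Pa.
D = q·S·CD = 5551 × 230 × 0.0796 = 1.02×10^5 N ≈ 102 kN

D = 1.02×10^5 N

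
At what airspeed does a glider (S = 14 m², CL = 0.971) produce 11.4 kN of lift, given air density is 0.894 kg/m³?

v = 43.3 m/s

L = ½ρv²S·CL ⇒ v = √(2L/(ρ·S·CL))
v = √(2 × 11400 / (0.894 × 14 × 0.971)) = √1876 = 43.3 m/s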